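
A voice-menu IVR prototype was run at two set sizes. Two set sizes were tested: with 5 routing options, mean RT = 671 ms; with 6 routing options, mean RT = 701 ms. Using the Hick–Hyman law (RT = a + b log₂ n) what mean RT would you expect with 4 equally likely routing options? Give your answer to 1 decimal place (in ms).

634.3 ms

RT is linear in log₂ n, so two points fix the line:
  b = (701 − 671) / (log₂ 6 − log₂ 5) = 30 / (2.5850 − 2.3219) = 114.054 ms/bit
  a = 671 − 114.054 × 2.3219 = 406.176 ms
Then RT(4) = 406.176 + 114.054 × log₂ 4 = 406.176 + 114.054 × 2 ≈ 634.283 ms.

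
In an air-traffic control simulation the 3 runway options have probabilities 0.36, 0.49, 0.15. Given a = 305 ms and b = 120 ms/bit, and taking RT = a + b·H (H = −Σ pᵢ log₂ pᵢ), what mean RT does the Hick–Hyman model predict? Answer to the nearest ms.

H = 0.36·log₂(1/0.36) + 0.49·log₂(1/0.49) + 0.15·log₂(1/0.15) = 1.4454 bits.
RT = 305 + 120 × 1.4454 = 478.45 ms.

478 ms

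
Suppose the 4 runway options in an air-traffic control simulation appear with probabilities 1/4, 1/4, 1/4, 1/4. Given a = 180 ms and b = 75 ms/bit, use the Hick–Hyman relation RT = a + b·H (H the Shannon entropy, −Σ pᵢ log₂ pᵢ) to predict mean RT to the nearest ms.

Each term −pᵢ log₂ pᵢ: 0.25·2 + 0.25·2 + 0.25·2 + 0.25·2; summed, H = 2.000 bits.
Mean RT = a + bH = 180 + 75·2.000 = 330.00 ms.

330 ms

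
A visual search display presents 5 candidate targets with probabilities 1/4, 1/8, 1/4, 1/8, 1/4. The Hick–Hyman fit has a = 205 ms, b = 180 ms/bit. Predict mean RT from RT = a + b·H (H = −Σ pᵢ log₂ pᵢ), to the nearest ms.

H = −Σ pᵢ log₂ pᵢ = 0.25·2 + 0.125·3 + 0.25·2 + 0.125·3 + 0.25·2 = 2.250 bits.
RT = 205 + 180 × 2.250 = 610.00 ms.

610 ms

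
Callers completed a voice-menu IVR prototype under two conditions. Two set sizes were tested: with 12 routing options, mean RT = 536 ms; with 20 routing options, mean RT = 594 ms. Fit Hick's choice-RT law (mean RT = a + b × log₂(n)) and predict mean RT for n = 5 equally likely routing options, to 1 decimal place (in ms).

436.6 ms

With log₂ n on the abscissa the relation is linear; from the two conditions:
  b = (594 − 536) / (log₂ 20 − log₂ 12) = 58 / (4.3219 − 3.5850) = 78.701 ms/bit
  a = 536 − 78.701 × 3.5850 = 253.860 ms
Then RT(5) = 253.860 + 78.701 × log₂ 5 = 253.860 + 78.701 × 2.3219 ≈ 436.598 ms.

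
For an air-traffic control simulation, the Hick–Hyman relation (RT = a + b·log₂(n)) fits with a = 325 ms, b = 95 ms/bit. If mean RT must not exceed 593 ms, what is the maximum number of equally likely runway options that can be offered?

7

95·log₂ n ≤ 593 − 325 = 268, giving log₂ n ≤ 2.8211 and n ≤ 7.067. The largest whole number is 7.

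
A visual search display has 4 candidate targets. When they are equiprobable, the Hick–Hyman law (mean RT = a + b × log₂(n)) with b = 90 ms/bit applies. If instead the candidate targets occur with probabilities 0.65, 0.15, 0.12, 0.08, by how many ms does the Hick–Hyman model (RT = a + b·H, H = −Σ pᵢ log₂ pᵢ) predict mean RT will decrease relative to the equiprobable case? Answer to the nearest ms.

47 ms

The RT saving is b·ΔH. Equiprobable H₀ = log₂(4) = 2.0000 bits; with the given probabilities H = 1.4731 bits.
b·(H₀ − H) = 90 × (2.0000 − 1.4731) = 47.42 ms.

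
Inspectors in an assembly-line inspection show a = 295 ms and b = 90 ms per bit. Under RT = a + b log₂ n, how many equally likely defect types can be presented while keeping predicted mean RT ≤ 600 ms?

10

Information budget: (600 − 295)/90 = 3.3889 bits, so n ≤ 2^3.3889 = 10.475 → at most 10.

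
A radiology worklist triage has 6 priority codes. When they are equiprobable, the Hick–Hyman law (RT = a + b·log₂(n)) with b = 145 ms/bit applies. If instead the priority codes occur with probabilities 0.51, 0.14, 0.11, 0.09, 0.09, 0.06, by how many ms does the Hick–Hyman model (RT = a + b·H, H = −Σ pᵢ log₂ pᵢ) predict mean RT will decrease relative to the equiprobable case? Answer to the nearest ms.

The RT saving is b·ΔH. Equiprobable H₀ = log₂(6) = 2.5850 bits; with the given probabilities H = 2.1117 bits.
b·(H₀ − H) = 145 × (2.5850 − 2.1117) = 68.63 ms.

69 ms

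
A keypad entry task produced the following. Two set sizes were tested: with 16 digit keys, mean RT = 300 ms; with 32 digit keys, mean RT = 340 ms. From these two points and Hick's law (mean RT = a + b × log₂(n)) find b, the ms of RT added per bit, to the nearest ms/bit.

b = (RT₂ − RT₁)/(log₂ n₂ − log₂ n₁) = (340 − 300)/(5 − 4) = 40 ms/bit.

40 ms/bit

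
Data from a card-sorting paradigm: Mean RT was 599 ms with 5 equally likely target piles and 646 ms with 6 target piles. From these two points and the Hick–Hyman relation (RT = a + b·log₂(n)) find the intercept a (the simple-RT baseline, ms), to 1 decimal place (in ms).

184.1 ms

The slope on a log₂ axis is (646 − 599) / (2.5850 − 2.3219) = 178.684 ms/bit.
a = RT₁ − b·log₂ n₁ = 599 − 178.684 × 2.3219 = 184.109 ms.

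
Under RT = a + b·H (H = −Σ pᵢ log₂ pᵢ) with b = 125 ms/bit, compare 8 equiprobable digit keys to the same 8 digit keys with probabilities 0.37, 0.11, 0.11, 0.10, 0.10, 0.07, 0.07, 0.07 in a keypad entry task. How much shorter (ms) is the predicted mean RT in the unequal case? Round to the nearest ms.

37 ms

The RT saving is b·ΔH. Equiprobable H₀ = log₂(8) = 3.0000 bits; with the given probabilities H = 2.7014 bits.
b·(H₀ − H) = 125 × (3.0000 − 2.7014) = 37.33 ms.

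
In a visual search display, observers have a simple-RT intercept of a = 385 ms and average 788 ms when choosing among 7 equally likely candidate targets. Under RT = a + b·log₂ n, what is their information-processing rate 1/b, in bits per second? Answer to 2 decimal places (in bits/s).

Choice component = 788 − 385 = 403 ms over log₂(7) = 2.8074 bits.
b = 403 / 2.8074 = 143.551 ms/bit, so 1/b = 6.966 bits/s.

6.97 bits/s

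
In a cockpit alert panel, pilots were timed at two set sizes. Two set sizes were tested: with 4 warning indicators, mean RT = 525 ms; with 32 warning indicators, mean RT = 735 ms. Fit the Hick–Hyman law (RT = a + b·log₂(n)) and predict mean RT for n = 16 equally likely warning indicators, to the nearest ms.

665 ms

Solve the two-equation system in a and b:
  b = (735 − 525) / (log₂ 32 − log₂ 4) = 210 / (5 − 2) = 70 ms/bit
  a = 525 − 70 × 2 = 385 ms
Then RT(16) = 385 + 70 × log₂ 16 = 385 + 70 × 4 ≈ 665.000 ms.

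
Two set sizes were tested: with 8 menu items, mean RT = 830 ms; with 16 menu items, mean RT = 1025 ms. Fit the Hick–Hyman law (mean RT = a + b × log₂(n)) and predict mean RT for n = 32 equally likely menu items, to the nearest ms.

1220 ms

With log₂ n on the abscissa the relation is linear; from the two conditions:
  b = (1025 − 830) / (log₂ 16 − log₂ 8) = 195 / (4 − 3) = 195 ms/bit
  a = 830 − 195 × 3 = 245 ms
Then RT(32) = 245 + 195 × log₂ 32 = 245 + 195 × 5 ≈ 1220.000 ms.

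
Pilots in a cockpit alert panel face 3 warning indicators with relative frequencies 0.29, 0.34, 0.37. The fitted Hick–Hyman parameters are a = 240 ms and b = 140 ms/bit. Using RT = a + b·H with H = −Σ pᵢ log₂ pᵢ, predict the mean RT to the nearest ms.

Entropy contributions −pᵢ log₂ pᵢ: 0.5179, 0.5292, 0.5307; sum H = 1.5778 bits.
RT = a + bH = 240 + 140·1.5778 = 460.89 ms.

461 ms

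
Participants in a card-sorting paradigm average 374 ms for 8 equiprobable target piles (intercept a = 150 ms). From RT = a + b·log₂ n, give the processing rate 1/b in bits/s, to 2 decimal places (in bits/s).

13.39 bits/s

b = (374 − 150)/log₂ 8 = 224/3 = 74.667 ms per bit = 0.07467 s/bit; the reciprocal is 13.393 bits/s.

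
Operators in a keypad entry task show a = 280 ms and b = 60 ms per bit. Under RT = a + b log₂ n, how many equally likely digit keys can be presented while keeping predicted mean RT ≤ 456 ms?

7

Information budget: (456 − 280)/60 = 2.9333 bits, so n ≤ 2^2.9333 = 7.639 → at most 7.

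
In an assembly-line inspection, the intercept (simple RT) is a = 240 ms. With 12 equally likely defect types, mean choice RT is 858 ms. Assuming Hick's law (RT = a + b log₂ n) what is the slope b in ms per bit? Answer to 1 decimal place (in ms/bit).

b = (858 − 240) / log₂(12) = 618 / 3.5850 = 172.387 ms/bit.

172.4 ms/bit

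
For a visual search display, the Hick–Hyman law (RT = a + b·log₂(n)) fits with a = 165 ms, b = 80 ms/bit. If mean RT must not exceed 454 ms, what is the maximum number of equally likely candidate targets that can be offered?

12

Information budget: (454 − 165)/80 = 3.6125 bits, so n ≤ 2^3.6125 = 12.231 → at most 12.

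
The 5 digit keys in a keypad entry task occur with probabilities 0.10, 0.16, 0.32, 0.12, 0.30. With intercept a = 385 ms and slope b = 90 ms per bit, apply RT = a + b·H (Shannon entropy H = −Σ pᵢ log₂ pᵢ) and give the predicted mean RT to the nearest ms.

Entropy contributions −pᵢ log₂ pᵢ: 0.3322, 0.4230, 0.5260, 0.3671, 0.5211; sum H = 2.1694 bits.
RT = a + bH = 385 + 90·2.1694 = 580.25 ms.

580 ms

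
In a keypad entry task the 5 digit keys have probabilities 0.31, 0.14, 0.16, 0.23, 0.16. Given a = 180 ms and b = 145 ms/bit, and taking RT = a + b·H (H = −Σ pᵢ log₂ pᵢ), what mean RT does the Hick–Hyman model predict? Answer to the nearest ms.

507 ms

H = 0.31·log₂(1/0.31) + 0.14·log₂(1/0.14) + 0.16·log₂(1/0.16) + 0.23·log₂(1/0.23) + 0.16·log₂(1/0.16) = 2.2546 bits.
RT = 180 + 145 × 2.2546 = 506.92 ms.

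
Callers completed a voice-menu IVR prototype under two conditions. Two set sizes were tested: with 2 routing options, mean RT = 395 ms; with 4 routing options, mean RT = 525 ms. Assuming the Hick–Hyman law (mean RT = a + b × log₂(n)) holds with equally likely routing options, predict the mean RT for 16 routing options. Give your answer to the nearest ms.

785 ms

Fit slope and intercept:
  b = (525 − 395) / (log₂ 4 − log₂ 2) = 130 / (2 − 1) = 130 ms/bit
  a = 395 − 130 × 1 = 265 ms
Then RT(16) = 265 + 130 × log₂ 16 = 265 + 130 × 4 ≈ 785.000 ms.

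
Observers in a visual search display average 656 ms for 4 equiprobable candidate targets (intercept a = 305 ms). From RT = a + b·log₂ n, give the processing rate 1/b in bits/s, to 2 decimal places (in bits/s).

5.70 bits/s

Choice component = 656 − 305 = 351 ms over log₂(4) = 2 bits.
b = 351 / 2 = 175.500 ms/bit, so 1/b = 5.698 bits/s.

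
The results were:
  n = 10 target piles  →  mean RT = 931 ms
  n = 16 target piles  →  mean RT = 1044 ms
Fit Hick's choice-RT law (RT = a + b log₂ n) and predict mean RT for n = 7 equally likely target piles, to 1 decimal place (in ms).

845.2 ms

With log₂ n on the abscissa the relation is linear; from the two conditions:
  b = (1044 − 931) / (log₂ 16 − log₂ 10) = 113 / (4 − 3.3219) = 166.649 ms/bit
  a = 931 − 166.649 × 3.3219 = 377.404 ms
Then RT(7) = 377.404 + 166.649 × log₂ 7 = 377.404 + 166.649 × 2.8074 ≈ 845.247 ms.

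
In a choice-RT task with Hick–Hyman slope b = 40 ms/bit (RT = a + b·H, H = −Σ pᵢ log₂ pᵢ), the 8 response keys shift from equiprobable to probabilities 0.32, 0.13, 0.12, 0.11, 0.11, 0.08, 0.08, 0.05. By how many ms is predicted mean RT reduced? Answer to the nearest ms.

Equiprobable entropy H₀ = log₂ 8 = 3.0000 bits.
Skewed entropy H = −Σ pᵢ log₂ pᵢ = 2.7754 bits.
ΔRT = b·(H₀ − H) = 40 × 0.2246 = 8.98 ms.

9 ms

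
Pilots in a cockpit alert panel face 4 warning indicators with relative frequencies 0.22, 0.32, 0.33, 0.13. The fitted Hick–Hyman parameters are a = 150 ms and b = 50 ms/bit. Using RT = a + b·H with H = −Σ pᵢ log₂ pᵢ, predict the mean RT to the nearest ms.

Entropy contributions −pᵢ log₂ pᵢ: 0.4806, 0.5260, 0.5278, 0.3826; sum H = 1.9171 bits.
RT = a + bH = 150 + 50·1.9171 = 245.85 ms.

246 ms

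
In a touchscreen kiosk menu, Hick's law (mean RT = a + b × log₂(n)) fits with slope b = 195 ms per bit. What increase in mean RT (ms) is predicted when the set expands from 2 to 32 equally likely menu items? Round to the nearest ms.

The intercept a cancels: ΔRT = b·(log₂ n₂ − log₂ n₁) = b·log₂(n₂/n₁).
log₂(32) − log₂(2) = log₂(32/2) = log₂(16) = 4.
ΔRT = 195 × 4.0000 = 780.000 ms.

780 ms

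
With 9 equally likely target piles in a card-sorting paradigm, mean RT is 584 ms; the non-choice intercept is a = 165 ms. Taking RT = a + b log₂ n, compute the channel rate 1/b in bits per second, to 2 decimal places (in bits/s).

Choice component = 584 − 165 = 419 ms over log₂(9) = 3.1699 bits.
b = 419 / 3.1699 = 132.180 ms/bit, so 1/b = 7.565 bits/s.

7.57 bits/s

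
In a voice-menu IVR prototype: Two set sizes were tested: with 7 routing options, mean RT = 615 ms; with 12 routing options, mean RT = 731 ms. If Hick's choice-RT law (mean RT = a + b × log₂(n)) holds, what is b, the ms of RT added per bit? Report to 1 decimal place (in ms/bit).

b = (RT₂ − RT₁)/(log₂ n₂ − log₂ n₁) = (731 − 615)/(3.5850 − 2.8074) = 149.176 ms/bit.

149.2 ms/bit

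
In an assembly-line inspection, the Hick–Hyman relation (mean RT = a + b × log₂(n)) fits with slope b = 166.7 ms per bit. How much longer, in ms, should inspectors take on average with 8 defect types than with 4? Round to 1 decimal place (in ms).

The intercept a cancels: ΔRT = b·(log₂ n₂ − log₂ n₁) = b·log₂(n₂/n₁).
log₂(8) − log₂(4) = log₂(8/4) = log₂(2) = 1.
ΔRT = 166.7 × 1.0000 = 166.700 ms.

166.7 ms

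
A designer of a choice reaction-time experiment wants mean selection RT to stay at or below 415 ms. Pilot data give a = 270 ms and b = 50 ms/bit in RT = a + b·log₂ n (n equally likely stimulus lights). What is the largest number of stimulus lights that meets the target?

Information budget: (415 − 270)/50 = 2.9000 bits, so n ≤ 2^2.9000 = 7.464 → at most 7.

7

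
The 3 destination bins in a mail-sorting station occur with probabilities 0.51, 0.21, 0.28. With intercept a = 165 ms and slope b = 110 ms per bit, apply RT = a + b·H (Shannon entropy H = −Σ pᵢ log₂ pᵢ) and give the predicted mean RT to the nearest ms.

Entropy contributions −pᵢ log₂ pᵢ: 0.4954, 0.4728, 0.5142; sum H = 1.4825 bits.
RT = a + bH = 165 + 110·1.4825 = 328.07 ms.

328 ms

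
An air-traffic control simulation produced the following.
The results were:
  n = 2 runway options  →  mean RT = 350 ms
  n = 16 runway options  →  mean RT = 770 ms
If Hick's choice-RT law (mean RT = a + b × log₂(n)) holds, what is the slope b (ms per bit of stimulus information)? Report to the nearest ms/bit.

140 ms/bit

b = (RT₂ − RT₁)/(log₂ n₂ − log₂ n₁) = (770 − 350)/(4 − 1) = 140 ms/bit.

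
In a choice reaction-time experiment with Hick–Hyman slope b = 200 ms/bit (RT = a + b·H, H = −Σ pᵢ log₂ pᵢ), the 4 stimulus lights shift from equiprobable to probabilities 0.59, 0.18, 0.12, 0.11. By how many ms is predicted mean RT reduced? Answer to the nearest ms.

78 ms

The RT saving is b·ΔH. Equiprobable H₀ = log₂(4) = 2.0000 bits; with the given probabilities H = 1.6118 bits.
b·(H₀ − H) = 200 × (2.0000 − 1.6118) = 77.64 ms.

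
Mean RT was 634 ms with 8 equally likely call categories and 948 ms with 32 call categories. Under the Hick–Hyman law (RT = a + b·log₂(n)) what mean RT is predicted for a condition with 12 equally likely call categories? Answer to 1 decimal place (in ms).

Solve the two-equation system in a and b:
  b = (948 − 634) / (log₂ 32 − log₂ 8) = 314 / (5 − 3) = 157.000 ms/bit
  a = 634 − 157.000 × 3 = 163.000 ms
Then RT(12) = 163.000 + 157.000 × log₂ 12 = 163.000 + 157.000 × 3.5850 ≈ 725.839 ms.

725.8 ms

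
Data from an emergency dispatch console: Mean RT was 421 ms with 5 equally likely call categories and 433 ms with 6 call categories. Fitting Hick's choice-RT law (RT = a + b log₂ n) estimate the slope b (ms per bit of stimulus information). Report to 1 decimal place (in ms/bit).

b = (RT₂ − RT₁)/(log₂ n₂ − log₂ n₁) = (433 − 421)/(2.5850 − 2.3219) = 45.621 ms/bit.

45.6 ms/bit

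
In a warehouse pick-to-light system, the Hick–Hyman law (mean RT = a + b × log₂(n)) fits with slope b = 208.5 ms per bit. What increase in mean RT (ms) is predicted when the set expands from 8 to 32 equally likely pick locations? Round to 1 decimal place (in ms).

The intercept a cancels: ΔRT = b·(log₂ n₂ − log₂ n₁) = b·log₂(n₂/n₁).
log₂(32) − log₂(8) = log₂(32/8) = log₂(4) = 2.
ΔRT = 208.5 × 2.0000 = 417.000 ms.

417.0 ms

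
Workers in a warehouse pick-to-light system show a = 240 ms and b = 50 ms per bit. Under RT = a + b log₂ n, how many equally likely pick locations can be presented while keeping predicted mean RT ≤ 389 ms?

50·log₂ n ≤ 389 − 240 = 149, giving log₂ n ≤ 2.9800 and n ≤ 7.890. The largest whole number is 7.

7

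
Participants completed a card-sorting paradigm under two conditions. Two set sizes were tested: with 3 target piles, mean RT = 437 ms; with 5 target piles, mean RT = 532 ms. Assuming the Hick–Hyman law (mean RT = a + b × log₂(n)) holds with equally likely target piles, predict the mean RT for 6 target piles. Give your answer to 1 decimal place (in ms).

RT is linear in log₂ n, so two points fix the line:
  b = (532 − 437) / (log₂ 5 − log₂ 3) = 95 / (2.3219 − 1.5850) = 128.907 ms/bit
  a = 437 − 128.907 × 1.5850 = 232.687 ms
Then RT(6) = 232.687 + 128.907 × log₂ 6 = 232.687 + 128.907 × 2.5850 ≈ 565.907 ms.

565.9 ms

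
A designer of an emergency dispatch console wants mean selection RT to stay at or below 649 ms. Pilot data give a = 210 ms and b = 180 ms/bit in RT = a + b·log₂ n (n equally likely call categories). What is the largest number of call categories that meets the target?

180·log₂ n ≤ 649 − 210 = 439, giving log₂ n ≤ 2.4389 and n ≤ 5.422. The largest whole number is 5.

5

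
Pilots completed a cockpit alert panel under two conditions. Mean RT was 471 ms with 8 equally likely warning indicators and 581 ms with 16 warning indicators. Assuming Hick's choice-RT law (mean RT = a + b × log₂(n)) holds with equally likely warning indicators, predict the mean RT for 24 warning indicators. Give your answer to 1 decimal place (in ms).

Solve the two-equation system in a and b:
  b = (581 − 471) / (log₂ 16 − log₂ 8) = 110 / (4 − 3) = 110.000 ms/bit
  a = 471 − 110.000 × 3 = 141.000 ms
Then RT(24) = 141.000 + 110.000 × log₂ 24 = 141.000 + 110.000 × 4.5850 ≈ 645.346 ms.

645.3 ms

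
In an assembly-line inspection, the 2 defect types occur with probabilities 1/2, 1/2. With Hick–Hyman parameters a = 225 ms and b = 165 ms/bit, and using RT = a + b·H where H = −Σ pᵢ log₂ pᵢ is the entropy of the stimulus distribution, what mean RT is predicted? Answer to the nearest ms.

390 ms

H = −Σ pᵢ log₂ pᵢ = 0.5·1 + 0.5·1 = 1.000 bits.
RT = 225 + 165 × 1.000 = 390.00 ms.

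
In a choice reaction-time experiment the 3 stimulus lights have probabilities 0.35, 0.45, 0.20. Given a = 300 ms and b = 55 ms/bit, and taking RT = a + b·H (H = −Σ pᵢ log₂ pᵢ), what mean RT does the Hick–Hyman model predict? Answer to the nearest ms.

Entropy contributions −pᵢ log₂ pᵢ: 0.5301, 0.5184, 0.4644; sum H = 1.5129 bits.
RT = a + bH = 300 + 55·1.5129 = 383.21 ms.

383 ms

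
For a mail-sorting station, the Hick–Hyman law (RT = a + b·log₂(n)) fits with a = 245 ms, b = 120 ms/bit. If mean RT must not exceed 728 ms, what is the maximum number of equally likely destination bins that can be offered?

16

120·log₂ n ≤ 728 − 245 = 483, giving log₂ n ≤ 4.0250 and n ≤ 16.280. The largest whole number is 16.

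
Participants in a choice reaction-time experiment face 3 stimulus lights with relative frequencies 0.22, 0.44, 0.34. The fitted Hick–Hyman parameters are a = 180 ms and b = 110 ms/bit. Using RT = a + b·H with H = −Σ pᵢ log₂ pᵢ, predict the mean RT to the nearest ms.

348 ms

H = 0.22·log₂(1/0.22) + 0.44·log₂(1/0.44) + 0.34·log₂(1/0.34) = 1.5309 bits.
RT = 180 + 110 × 1.5309 = 348.40 ms.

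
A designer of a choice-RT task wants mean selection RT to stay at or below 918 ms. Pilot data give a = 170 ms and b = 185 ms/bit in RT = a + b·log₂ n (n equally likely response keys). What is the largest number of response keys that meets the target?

185·log₂ n ≤ 918 − 170 = 748, giving log₂ n ≤ 4.0432 and n ≤ 16.487. The largest whole number is 16.

16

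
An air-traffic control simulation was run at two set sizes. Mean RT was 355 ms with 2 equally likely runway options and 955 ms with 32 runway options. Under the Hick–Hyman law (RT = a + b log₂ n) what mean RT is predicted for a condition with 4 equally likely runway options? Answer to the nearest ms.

With log₂ n on the abscissa the relation is linear; from the two conditions:
  b = (955 − 355) / (log₂ 32 − log₂ 2) = 600 / (5 − 1) = 150 ms/bit
  a = 355 − 150 × 1 = 205 ms
Then RT(4) = 205 + 150 × log₂ 4 = 205 + 150 × 2 ≈ 505.000 ms.

505 ms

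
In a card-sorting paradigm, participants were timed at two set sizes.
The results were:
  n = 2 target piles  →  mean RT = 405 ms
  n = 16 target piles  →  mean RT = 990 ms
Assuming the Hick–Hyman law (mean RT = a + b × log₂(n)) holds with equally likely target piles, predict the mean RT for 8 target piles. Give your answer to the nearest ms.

Fit slope and intercept:
  b = (990 − 405) / (log₂ 16 − log₂ 2) = 585 / (4 − 1) = 195 ms/bit
  a = 405 − 195 × 1 = 210 ms
Then RT(8) = 210 + 195 × log₂ 8 = 210 + 195 × 3 ≈ 795.000 ms.

795 ms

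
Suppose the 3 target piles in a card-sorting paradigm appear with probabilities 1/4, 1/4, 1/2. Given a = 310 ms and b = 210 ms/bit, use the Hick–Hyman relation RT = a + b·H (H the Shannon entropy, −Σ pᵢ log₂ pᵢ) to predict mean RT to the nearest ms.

H = −Σ pᵢ log₂ pᵢ = 0.25·2 + 0.25·2 + 0.5·1 = 1.500 bits.
RT = 310 + 210 × 1.500 = 625.00 ms.

625 ms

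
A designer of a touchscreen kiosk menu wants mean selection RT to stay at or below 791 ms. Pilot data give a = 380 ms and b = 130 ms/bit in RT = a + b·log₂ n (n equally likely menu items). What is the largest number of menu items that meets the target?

Set 380 + 130·log₂ n ≤ 791 → log₂ n ≤ (791 − 380)/130 = 3.1615.
So n ≤ 2^3.1615 = 8.948; the largest integer n is 8.

8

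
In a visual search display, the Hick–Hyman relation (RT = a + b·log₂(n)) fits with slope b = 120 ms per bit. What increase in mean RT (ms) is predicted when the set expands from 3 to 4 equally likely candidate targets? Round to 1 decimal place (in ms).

Only the slope matters, since a is common to both: ΔRT = b·log₂(n₂/n₁).
log₂(4) − log₂(3) = 2 − 1.5850 = 0.4150.
ΔRT = 120 × 0.4150 = 49.804 ms.

49.8 ms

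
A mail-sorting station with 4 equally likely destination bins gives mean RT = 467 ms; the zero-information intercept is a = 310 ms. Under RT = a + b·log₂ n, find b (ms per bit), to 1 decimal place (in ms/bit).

78.5 ms/bit

log₂(4) = 2 bits.
b = (RT − a)/log₂ n = (467 − 310) / 2 = 78.500 ms/bit.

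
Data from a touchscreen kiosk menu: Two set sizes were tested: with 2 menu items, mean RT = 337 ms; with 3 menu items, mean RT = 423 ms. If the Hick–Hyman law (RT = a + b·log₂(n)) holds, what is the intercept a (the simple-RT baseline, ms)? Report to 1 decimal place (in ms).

The slope on a log₂ axis is (423 − 337) / (1.5850 − 1) = 147.018 ms/bit.
a = RT₁ − b·log₂ n₁ = 337 − 147.018 × 1 = 189.982 ms.

190.0 ms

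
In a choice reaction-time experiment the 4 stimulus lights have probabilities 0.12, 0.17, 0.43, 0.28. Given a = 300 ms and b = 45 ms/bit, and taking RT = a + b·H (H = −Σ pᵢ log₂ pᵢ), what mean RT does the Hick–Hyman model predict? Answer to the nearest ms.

H = 0.12·log₂(1/0.12) + 0.17·log₂(1/0.17) + 0.43·log₂(1/0.43) + 0.28·log₂(1/0.28) = 1.8394 bits.
RT = 300 + 45 × 1.8394 = 382.77 ms.

383 ms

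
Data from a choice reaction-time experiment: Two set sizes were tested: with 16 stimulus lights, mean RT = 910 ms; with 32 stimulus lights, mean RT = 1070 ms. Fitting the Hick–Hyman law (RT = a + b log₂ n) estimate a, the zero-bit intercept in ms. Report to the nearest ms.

b = (RT₂ − RT₁)/(log₂ n₂ − log₂ n₁) = (1070 − 910)/(5 − 4) = 160 ms/bit.
Intercept: a = 910 − 160·log₂(16) = 270.000 ms.

270 ms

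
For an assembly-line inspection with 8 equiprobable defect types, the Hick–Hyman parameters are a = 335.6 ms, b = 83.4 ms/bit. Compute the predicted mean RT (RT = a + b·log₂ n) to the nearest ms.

log₂(8) = 3 bits, so RT = 335.6 + 83.4 × 3 ≈ 585.800 ms.

586 ms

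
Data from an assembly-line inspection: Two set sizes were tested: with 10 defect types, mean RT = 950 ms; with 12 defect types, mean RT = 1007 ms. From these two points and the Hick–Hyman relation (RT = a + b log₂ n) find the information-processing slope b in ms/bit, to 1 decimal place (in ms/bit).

216.7 ms/bit

The slope on a log₂ axis is (1007 − 950) / (3.5850 − 3.3219) = 216.702 ms/bit.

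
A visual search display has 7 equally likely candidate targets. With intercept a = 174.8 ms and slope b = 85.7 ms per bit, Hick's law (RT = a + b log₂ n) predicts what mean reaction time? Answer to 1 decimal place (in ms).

log₂(7) = 2.8074 bits, so RT = 174.8 + 85.7 × 2.8074 ≈ 415.390 ms.

415.4 ms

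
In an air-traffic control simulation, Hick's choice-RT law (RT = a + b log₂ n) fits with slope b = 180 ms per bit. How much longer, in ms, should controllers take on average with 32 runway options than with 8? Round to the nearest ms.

ΔRT = (a + b log₂ n₂) − (a + b log₂ n₁) = b·(log₂ n₂ − log₂ n₁).
log₂(32) − log₂(8) = log₂(32/8) = log₂(4) = 2.
ΔRT = 180 × 2.0000 = 360.000 ms.

360 ms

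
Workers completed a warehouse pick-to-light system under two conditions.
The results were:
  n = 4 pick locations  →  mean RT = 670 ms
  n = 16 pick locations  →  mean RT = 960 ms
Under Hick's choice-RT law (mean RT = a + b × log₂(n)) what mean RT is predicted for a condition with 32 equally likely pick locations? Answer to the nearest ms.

1105 ms

Solve the two-equation system in a and b:
  b = (960 − 670) / (log₂ 16 − log₂ 4) = 290 / (4 − 2) = 145 ms/bit
  a = 670 − 145 × 2 = 380 ms
Then RT(32) = 380 + 145 × log₂ 32 = 380 + 145 × 5 ≈ 1105.000 ms.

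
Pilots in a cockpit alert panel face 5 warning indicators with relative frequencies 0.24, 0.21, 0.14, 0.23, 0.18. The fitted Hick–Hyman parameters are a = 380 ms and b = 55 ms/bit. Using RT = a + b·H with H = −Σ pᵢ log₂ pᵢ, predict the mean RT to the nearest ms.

506 ms

H = 0.24·log₂(1/0.24) + 0.21·log₂(1/0.21) + 0.14·log₂(1/0.14) + 0.23·log₂(1/0.23) + 0.18·log₂(1/0.18) = 2.2970 bits.
RT = 380 + 55 × 2.2970 = 506.34 ms.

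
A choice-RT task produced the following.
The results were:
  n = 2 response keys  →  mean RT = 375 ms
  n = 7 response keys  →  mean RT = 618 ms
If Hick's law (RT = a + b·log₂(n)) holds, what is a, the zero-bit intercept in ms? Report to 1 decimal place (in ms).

The slope on a log₂ axis is (618 − 375) / (2.8074 − 1) = 134.451 ms/bit.
Intercept: a = 375 − 134.451·log₂(2) = 240.549 ms.

240.5 ms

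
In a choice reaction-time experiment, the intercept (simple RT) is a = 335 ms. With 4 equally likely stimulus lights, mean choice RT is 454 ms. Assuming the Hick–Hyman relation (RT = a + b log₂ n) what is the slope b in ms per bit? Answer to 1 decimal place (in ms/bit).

59.5 ms/bit

4 alternatives carry log₂ 4 = 2 bits; the choice cost is 454 − 335 = 119 ms, so b = 119/2 = 59.500 ms/bit.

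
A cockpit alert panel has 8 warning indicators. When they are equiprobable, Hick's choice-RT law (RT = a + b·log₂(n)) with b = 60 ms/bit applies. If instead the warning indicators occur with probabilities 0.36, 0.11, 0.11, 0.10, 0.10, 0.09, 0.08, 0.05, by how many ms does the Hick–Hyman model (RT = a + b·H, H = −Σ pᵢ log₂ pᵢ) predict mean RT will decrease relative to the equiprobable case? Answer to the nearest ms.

The RT saving is b·ΔH. Equiprobable H₀ = log₂(8) = 3.0000 bits; with the given probabilities H = 2.7158 bits.
b·(H₀ − H) = 60 × (3.0000 − 2.7158) = 17.05 ms.

17 ms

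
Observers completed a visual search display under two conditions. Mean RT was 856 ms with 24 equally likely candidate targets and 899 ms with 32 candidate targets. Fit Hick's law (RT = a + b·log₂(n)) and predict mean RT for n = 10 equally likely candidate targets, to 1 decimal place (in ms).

725.1 ms

Fit slope and intercept:
  b = (899 − 856) / (log₂ 32 − log₂ 24) = 43 / (5 − 4.5850) = 103.605 ms/bit
  a = 856 − 103.605 × 4.5850 = 380.975 ms
Then RT(10) = 380.975 + 103.605 × log₂ 10 = 380.975 + 103.605 × 3.3219 ≈ 725.143 ms.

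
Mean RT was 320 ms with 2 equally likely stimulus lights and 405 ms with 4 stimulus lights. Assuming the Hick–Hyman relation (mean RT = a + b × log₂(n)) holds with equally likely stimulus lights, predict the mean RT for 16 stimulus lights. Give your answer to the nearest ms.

RT is linear in log₂ n, so two points fix the line:
  b = (405 − 320) / (log₂ 4 − log₂ 2) = 85 / (2 − 1) = 85 ms/bit
  a = 320 − 85 × 1 = 235 ms
Then RT(16) = 235 + 85 × log₂ 16 = 235 + 85 × 4 ≈ 575.000 ms.

575 ms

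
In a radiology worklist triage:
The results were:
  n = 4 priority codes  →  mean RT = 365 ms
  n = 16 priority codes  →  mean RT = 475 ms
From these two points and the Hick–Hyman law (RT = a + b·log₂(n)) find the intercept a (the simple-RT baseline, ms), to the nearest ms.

Slope: b = (475 − 365) / (log₂ 16 − log₂ 4) = 110/2.0000 = 55 ms/bit.
a = RT₁ − b·log₂ n₁ = 365 − 55 × 2 = 255.000 ms.

255 ms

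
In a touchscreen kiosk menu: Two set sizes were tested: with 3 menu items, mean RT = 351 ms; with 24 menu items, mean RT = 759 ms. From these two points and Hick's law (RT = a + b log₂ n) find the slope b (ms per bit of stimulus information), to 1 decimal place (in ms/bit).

The slope on a log₂ axis is (759 − 351) / (4.5850 − 1.5850) = 136.000 ms/bit.

136.0 ms/bit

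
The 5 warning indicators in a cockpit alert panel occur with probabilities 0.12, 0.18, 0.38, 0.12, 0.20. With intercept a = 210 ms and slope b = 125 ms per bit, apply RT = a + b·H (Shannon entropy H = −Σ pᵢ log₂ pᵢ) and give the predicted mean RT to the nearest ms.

Entropy contributions −pᵢ log₂ pᵢ: 0.3671, 0.4453, 0.5305, 0.3671, 0.4644; sum H = 2.1743 bits.
RT = a + bH = 210 + 125·2.1743 = 481.79 ms.

482 ms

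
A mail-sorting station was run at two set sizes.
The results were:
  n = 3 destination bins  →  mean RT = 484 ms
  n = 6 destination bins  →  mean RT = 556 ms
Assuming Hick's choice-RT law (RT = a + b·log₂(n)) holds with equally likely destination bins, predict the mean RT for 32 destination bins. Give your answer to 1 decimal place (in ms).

RT is linear in log₂ n, so two points fix the line:
  b = (556 − 484) / (log₂ 6 − log₂ 3) = 72 / (2.5850 − 1.5850) = 72.000 ms/bit
  a = 484 − 72.000 × 1.5850 = 369.883 ms
Then RT(32) = 369.883 + 72.000 × log₂ 32 = 369.883 + 72.000 × 5 ≈ 729.883 ms.

729.9 ms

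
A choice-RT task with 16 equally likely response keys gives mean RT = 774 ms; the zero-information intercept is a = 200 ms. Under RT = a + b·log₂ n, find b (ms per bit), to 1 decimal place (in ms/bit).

16 alternatives carry log₂ 16 = 4 bits; the choice cost is 774 − 200 = 574 ms, so b = 574/4 = 143.500 ms/bit.

143.5 ms/bit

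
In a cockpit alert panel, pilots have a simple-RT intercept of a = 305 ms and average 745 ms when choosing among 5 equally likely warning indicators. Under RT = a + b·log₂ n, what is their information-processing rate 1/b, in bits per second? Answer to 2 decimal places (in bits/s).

5.28 bits/s

b = (745 − 305)/log₂ 5 = 440/2.3219 = 189.498 ms per bit = 0.18950 s/bit; the reciprocal is 5.277 bits/s.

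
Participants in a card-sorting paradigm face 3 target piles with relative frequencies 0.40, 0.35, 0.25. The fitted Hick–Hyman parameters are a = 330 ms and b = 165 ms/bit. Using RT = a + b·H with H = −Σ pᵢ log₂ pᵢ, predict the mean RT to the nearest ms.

Entropy contributions −pᵢ log₂ pᵢ: 0.5288, 0.5301, 0.5000; sum H = 1.5589 bits.
RT = a + bH = 330 + 165·1.5589 = 587.21 ms.

587 ms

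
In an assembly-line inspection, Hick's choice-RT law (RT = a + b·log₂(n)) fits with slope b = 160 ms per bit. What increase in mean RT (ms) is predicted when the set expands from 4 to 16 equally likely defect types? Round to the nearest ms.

Only the slope matters, since a is common to both: ΔRT = b·log₂(n₂/n₁).
log₂(16) − log₂(4) = log₂(16/4) = log₂(4) = 2.
ΔRT = 160 × 2.0000 = 320.000 ms.

320 ms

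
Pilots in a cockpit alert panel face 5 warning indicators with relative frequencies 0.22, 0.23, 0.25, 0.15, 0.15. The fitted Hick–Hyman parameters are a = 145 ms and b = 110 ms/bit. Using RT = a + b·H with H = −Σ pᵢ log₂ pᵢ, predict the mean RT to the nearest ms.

H = 0.22·log₂(1/0.22) + 0.23·log₂(1/0.23) + 0.25·log₂(1/0.25) + 0.15·log₂(1/0.15) + 0.15·log₂(1/0.15) = 2.2893 bits.
RT = 145 + 110 × 2.2893 = 396.83 ms.

397 ms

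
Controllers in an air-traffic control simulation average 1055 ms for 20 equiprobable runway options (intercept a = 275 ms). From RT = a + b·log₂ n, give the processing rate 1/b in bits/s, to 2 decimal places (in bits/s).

5.54 bits/s

Choice component = 1055 − 275 = 780 ms over log₂(20) = 4.3219 bits.
b = 780 / 4.3219 = 180.475 ms/bit, so 1/b = 5.541 bits/s.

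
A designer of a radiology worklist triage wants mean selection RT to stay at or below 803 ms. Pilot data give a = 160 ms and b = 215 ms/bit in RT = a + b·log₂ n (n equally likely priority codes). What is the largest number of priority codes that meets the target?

215·log₂ n ≤ 803 − 160 = 643, giving log₂ n ≤ 2.9907 and n ≤ 7.949. The largest whole number is 7.

7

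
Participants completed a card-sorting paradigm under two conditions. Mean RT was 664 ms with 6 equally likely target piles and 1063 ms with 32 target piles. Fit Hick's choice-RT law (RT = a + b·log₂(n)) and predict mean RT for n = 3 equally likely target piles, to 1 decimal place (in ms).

RT is linear in log₂ n, so two points fix the line:
  b = (1063 − 664) / (log₂ 32 − log₂ 6) = 399 / (5 − 2.5850) = 165.215 ms/bit
  a = 664 − 165.215 × 2.5850 = 236.926 ms
Then RT(3) = 236.926 + 165.215 × log₂ 3 = 236.926 + 165.215 × 1.5850 ≈ 498.785 ms.

498.8 ms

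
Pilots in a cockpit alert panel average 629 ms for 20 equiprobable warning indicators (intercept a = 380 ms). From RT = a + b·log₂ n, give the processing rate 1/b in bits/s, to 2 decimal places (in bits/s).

b = (629 − 380)/log₂ 20 = 249/4.3219 = 57.613 ms per bit = 0.05761 s/bit; the reciprocal is 17.357 bits/s.

17.36 bits/s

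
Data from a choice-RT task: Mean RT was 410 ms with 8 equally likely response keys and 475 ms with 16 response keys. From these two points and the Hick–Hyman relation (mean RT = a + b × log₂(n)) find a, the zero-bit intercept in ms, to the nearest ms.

The slope on a log₂ axis is (475 − 410) / (4 − 3) = 65 ms/bit.
Intercept: a = 410 − 65·log₂(8) = 215.000 ms.

215 ms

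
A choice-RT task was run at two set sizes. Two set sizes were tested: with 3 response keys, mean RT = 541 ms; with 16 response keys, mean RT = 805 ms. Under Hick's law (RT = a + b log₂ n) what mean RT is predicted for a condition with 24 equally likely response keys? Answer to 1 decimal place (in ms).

868.9 ms

Solve the two-equation system in a and b:
  b = (805 − 541) / (log₂ 16 − log₂ 3) = 264 / (4 − 1.5850) = 109.315 ms/bit
  a = 541 − 109.315 × 1.5850 = 367.740 ms
Then RT(24) = 367.740 + 109.315 × log₂ 24 = 367.740 + 109.315 × 4.5850 ≈ 868.945 ms.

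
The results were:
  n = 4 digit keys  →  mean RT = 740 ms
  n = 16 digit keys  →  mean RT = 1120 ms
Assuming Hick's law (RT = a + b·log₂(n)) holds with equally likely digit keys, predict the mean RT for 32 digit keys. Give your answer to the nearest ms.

With log₂ n on the abscissa the relation is linear; from the two conditions:
  b = (1120 − 740) / (log₂ 16 − log₂ 4) = 380 / (4 − 2) = 190 ms/bit
  a = 740 − 190 × 2 = 360 ms
Then RT(32) = 360 + 190 × log₂ 32 = 360 + 190 × 5 ≈ 1310.000 ms.

1310 ms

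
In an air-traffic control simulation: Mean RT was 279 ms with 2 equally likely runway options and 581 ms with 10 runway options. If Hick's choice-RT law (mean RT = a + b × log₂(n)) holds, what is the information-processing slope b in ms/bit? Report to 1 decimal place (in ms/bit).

b = (RT₂ − RT₁)/(log₂ n₂ − log₂ n₁) = (581 − 279)/(3.3219 − 1) = 130.064 ms/bit.

130.1 ms/bit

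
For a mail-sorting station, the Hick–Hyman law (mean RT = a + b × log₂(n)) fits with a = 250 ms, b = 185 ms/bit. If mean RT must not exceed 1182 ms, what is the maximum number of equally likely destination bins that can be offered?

32

185·log₂ n ≤ 1182 − 250 = 932, giving log₂ n ≤ 5.0378 and n ≤ 32.850. The largest whole number is 32.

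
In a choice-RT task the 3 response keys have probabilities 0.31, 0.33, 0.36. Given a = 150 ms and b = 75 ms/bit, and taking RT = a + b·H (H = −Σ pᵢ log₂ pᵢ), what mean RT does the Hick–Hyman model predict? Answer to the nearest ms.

269 ms

Entropy contributions −pᵢ log₂ pᵢ: 0.5238, 0.5278, 0.5306; sum H = 1.5822 bits.
RT = a + bH = 150 + 75·1.5822 = 268.67 ms.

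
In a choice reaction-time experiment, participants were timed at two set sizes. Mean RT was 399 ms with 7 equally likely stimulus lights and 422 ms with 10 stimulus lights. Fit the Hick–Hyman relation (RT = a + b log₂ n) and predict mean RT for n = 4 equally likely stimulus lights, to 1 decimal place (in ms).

362.9 ms

Fit slope and intercept:
  b = (422 − 399) / (log₂ 10 − log₂ 7) = 23 / (3.3219 − 2.8074) = 44.697 ms/bit
  a = 399 − 44.697 × 2.8074 = 273.519 ms
Then RT(4) = 273.519 + 44.697 × log₂ 4 = 273.519 + 44.697 × 2 ≈ 362.913 ms.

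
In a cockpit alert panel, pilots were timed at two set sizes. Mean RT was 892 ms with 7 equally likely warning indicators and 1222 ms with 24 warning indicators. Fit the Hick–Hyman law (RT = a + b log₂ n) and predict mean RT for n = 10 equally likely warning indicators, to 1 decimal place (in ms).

Solve the two-equation system in a and b:
  b = (1222 − 892) / (log₂ 24 − log₂ 7) = 330 / (4.5850 − 2.8074) = 185.643 ms/bit
  a = 892 − 185.643 × 2.8074 = 370.835 ms
Then RT(10) = 370.835 + 185.643 × log₂ 10 = 370.835 + 185.643 × 3.3219 ≈ 987.527 ms.

987.5 ms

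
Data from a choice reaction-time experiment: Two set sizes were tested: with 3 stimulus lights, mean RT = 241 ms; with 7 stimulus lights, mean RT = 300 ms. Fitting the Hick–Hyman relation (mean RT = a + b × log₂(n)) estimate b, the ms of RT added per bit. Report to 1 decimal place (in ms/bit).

48.3 ms/bit

The slope on a log₂ axis is (300 − 241) / (2.8074 − 1.5850) = 48.266 ms/bit.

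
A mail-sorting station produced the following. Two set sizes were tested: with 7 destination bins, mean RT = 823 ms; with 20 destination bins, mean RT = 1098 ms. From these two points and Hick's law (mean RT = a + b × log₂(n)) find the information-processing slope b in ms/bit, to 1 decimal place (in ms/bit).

The slope on a log₂ axis is (1098 − 823) / (4.3219 − 2.8074) = 181.569 ms/bit.

181.6 ms/bit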